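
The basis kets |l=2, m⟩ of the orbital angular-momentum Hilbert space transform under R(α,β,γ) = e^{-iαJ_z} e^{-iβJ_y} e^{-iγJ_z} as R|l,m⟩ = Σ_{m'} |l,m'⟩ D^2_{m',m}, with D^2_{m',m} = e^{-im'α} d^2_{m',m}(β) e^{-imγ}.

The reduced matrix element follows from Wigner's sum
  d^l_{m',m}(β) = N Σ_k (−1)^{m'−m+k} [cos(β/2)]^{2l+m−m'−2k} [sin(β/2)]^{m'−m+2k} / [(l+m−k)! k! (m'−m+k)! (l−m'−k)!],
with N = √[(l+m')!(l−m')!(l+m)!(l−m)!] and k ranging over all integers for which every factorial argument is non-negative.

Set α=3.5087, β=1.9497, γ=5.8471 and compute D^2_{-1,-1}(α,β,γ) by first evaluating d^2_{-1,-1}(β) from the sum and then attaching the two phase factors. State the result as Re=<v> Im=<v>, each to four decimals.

Re=0.5468 Im=-0.0378

D^2_{-1,-1}(3.5087,1.9497,5.8471) = e^{-i·-1·3.5087}·d^2_{-1,-1}(1.9497)·e^{-i·-1·5.8471}. Compute d first:
c=cos(1.9497/2)=0.561292, s=sin(1.9497/2)=0.827618; N=√[1·6·1·6]=6.000000
The bounds max(0,m−m')=0 and min(l+m,l−m')=1 give 2 terms
  k=0: (−1)^0·6.0000/(6)·0.5613^4·0.8276^0 = +0.099256
  k=1: (−1)^1·6.0000/(2)·0.5613^2·0.8276^2 = -0.647379
d^2_{-1,-1}(1.9497) = +0.099256 -0.647379 = -0.548123
Attach z-rotation phases: D = e^{-i(-1)(3.5087)}·(-0.548123)·e^{-i(-1)(5.8471)} = +0.546820-0.037778i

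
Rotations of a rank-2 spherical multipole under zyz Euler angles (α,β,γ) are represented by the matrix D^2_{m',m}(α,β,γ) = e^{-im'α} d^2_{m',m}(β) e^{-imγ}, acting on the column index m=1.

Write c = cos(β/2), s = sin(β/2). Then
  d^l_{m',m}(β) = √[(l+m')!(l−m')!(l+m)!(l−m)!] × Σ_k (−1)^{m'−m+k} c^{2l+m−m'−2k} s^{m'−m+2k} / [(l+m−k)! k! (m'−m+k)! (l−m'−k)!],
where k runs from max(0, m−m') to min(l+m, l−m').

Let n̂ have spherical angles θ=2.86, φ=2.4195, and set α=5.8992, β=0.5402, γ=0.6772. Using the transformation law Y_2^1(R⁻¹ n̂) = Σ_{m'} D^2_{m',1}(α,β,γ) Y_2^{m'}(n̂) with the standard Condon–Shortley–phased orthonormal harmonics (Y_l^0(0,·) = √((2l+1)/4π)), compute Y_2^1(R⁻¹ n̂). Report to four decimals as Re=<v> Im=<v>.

Re=0.1982 Im=-0.0717

Need the full column D^2_{m',1} for m'=−2..2 at α=5.8992, β=0.5402, γ=0.6772.
cos(β/2)=0.963744, sin(β/2)=0.266828
d^2_{-2,1}: single k=3 term ⇒ +0.036617;  D = +0.004588-0.036329i
d^2_{-1,1}: k∈[2..3] ⇒ +0.198384 -0.005069 = +0.193315;  D = +0.094306-0.168751i
d^2_{0,1}: k∈[1..2] ⇒ +0.585049 -0.044847 = +0.540202;  D = +0.420996-0.338498i
d^2_{1,1}: k∈[0..1] ⇒ +0.862675 -0.198384 = +0.664291;  D = +0.635939-0.192001i
d^2_{2,1}: single k=0 term ⇒ -0.477690;  D = -0.475724-0.043301i
Y_2^{m'}(θ=2.86,φ=2.4195) and Σ D·Y over m':
  (+0.0046-0.0363i)·(+0.0038+0.0296i)  (+0.0943-0.1688i)·(+0.1548+0.1363i)  (+0.4210-0.3385i)·(+0.5577+0.0000i)  (+0.6359-0.1920i)·(-0.1548+0.1363i)  (-0.4757-0.0433i)·(+0.0038-0.0296i)
Y_2^1(R⁻¹ n̂) = +0.198168-0.071740i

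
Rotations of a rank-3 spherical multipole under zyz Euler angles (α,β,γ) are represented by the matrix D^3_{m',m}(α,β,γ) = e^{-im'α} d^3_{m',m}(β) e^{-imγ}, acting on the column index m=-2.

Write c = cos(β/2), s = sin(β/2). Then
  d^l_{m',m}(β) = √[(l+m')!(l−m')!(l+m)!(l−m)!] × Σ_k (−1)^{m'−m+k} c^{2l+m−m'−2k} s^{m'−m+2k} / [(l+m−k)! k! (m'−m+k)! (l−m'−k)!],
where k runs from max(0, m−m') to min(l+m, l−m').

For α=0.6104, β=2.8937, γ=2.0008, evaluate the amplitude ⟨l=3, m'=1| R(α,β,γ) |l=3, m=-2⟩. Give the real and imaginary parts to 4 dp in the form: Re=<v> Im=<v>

Re=-0.3532 Im=-0.0900

D^3_{1,-2}(0.6104,2.8937,2.0008) = e^{-i·1·0.6104}·d^3_{1,-2}(2.8937)·e^{-i·-2·2.0008}. Compute d first:
Half-angle: c=0.123629, s=0.992328. N=√(24·2·1·120)=75.894664
The bounds max(0,m−m')=0 and min(l+m,l−m')=1 give 2 terms
  k=0: (−1)^3·75.8947/(12)·0.1236^3·0.9923^3 = -0.011678
  k=1: (−1)^4·75.8947/(24)·0.1236^1·0.9923^5 = +0.376182
d^3_{1,-2}(2.8937) = -0.011678 +0.376182 = +0.364505
Attach z-rotation phases: D = e^{-i(1)(0.6104)}·(+0.364505)·e^{-i(-2)(2.0008)} = -0.353208-0.090041i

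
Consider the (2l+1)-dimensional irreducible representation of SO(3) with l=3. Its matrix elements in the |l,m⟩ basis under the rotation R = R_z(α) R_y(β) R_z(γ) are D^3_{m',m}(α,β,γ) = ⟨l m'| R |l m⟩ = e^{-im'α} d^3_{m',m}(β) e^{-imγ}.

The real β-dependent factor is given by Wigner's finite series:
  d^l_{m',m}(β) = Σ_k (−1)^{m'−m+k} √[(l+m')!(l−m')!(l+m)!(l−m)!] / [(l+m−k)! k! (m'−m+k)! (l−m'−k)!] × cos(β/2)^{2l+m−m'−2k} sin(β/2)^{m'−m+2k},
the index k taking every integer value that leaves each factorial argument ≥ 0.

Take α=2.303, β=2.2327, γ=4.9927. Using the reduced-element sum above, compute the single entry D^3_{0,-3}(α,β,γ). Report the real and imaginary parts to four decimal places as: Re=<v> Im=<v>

First d^3_{0,-3}(β=2.2327), then the phase factors e^{-i(0)α} and e^{-i(-3)γ}:
c=cos(2.2327/2)=0.438965, s=sin(2.2327/2)=0.898504; N=√[6·6·1·720]=160.996894
Admissible k: 0..0 (factorial args all ≥0)
  k=0: (−1)^3·160.9969/(36)·0.4390^3·0.8985^3 = -0.274388
d^3_{0,-3}(2.2327) = -0.274388
Attach z-rotation phases: D = e^{-i(0)(2.303)}·(-0.274388)·e^{-i(-3)(4.9927)} = +0.204492-0.182953i

Re=0.2045 Im=-0.1830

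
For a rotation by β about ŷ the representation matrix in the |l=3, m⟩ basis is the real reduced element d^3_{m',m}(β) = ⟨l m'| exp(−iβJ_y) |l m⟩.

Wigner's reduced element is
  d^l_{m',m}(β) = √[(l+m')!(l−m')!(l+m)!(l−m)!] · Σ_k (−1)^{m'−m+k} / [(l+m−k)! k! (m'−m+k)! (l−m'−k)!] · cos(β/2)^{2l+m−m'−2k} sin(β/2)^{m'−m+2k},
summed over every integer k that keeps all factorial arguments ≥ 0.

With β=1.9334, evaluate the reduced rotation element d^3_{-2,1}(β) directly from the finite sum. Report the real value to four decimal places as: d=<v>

d=-0.0321

d^3_{-2,1}(β=1.9334) via Wigner's sum:
With c≡cos(β/2)=0.568019 and s≡sin(β/2)=0.823016, N=[1·120·24·2]^{1/2}=75.894664
k: max(0,(1)−(-2))=3 … min(3+(1),3−(-2))=4
  k=3: (−1)^0·75.8947/(12)·0.5680^3·0.8230^3 = +0.646163
  k=4: (−1)^1·75.8947/(24)·0.5680^1·0.8230^5 = -0.678271
d^3_{-2,1}(1.9334) = +0.646163 -0.678271 = -0.032108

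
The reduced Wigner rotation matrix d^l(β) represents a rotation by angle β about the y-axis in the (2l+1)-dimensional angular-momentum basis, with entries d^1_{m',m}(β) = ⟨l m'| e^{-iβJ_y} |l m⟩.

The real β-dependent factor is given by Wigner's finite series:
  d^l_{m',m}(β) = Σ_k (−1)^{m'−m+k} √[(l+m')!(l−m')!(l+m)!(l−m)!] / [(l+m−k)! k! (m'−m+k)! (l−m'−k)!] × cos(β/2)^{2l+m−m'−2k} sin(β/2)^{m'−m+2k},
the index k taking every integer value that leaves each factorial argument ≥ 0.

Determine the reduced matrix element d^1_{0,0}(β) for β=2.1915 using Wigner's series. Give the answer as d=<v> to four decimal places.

d=-0.5816

d^1_{0,0}(β=2.1915) via Wigner's sum:
c=cos(2.1915/2)=0.457380, s=sin(2.1915/2)=0.889272; N=√[1·1·1·1]=1.000000
The bounds max(0,m−m')=0 and min(l+m,l−m')=1 give 2 terms
  k=0: (−1)^0·1.0000/(1)·0.4574^2·0.8893^0 = +0.209196
  k=1: (−1)^1·1.0000/(1)·0.4574^0·0.8893^2 = -0.790804
d^1_{0,0}(2.1915) = +0.209196 -0.790804 = -0.581608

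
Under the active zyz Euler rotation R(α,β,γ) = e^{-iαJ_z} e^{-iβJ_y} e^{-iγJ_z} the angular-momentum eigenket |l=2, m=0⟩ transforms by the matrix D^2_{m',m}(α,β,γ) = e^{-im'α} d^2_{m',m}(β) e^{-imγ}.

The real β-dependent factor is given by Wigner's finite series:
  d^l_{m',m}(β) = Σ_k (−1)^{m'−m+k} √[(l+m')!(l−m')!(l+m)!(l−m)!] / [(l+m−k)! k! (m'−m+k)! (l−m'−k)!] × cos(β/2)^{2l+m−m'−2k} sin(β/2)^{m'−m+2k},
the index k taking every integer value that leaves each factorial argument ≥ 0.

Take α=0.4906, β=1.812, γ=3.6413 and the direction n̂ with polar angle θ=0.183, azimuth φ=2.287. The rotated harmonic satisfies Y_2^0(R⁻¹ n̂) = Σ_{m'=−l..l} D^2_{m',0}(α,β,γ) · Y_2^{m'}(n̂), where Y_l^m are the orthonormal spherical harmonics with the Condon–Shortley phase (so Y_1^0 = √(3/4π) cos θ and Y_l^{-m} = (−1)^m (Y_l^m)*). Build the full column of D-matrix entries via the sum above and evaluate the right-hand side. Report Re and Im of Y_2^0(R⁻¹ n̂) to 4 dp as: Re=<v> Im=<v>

Need the full column D^2_{m',0} for m'=−2..2 at α=0.4906, β=1.812, γ=3.6413.
cos(β/2)=0.616899, sin(β/2)=0.787042
d^2_{-2,0}: single k=2 term ⇒ +0.577431;  D = +0.321066+0.479940i
d^2_{-1,0}: k∈[1..2] ⇒ +0.452601 -0.736689 = -0.284088;  D = -0.250580-0.133849i
d^2_{0,0}: k∈[0..2] ⇒ +0.144829 -0.942940 +0.383701 = -0.414411;  D = -0.414411+0.000000i
d^2_{1,0}: k∈[0..1] ⇒ -0.452601 +0.736689 = +0.284088;  D = +0.250580-0.133849i
d^2_{2,0}: single k=0 term ⇒ +0.577431;  D = +0.321066-0.479940i
Y_2^{m'}(θ=0.183,φ=2.287) and Σ D·Y over m':
  (+0.3211+0.4799i)·(-0.0018+0.0127i)  (-0.2506-0.1338i)·(-0.0908-0.1043i)  (-0.4144+0.0000i)·(+0.5994+0.0000i)  (+0.2506-0.1338i)·(+0.0908-0.1043i)  (+0.3211-0.4799i)·(-0.0018-0.0127i)
Y_2^0(R⁻¹ n̂) = -0.244142+0.000000i

Re=-0.2441 Im=0.0000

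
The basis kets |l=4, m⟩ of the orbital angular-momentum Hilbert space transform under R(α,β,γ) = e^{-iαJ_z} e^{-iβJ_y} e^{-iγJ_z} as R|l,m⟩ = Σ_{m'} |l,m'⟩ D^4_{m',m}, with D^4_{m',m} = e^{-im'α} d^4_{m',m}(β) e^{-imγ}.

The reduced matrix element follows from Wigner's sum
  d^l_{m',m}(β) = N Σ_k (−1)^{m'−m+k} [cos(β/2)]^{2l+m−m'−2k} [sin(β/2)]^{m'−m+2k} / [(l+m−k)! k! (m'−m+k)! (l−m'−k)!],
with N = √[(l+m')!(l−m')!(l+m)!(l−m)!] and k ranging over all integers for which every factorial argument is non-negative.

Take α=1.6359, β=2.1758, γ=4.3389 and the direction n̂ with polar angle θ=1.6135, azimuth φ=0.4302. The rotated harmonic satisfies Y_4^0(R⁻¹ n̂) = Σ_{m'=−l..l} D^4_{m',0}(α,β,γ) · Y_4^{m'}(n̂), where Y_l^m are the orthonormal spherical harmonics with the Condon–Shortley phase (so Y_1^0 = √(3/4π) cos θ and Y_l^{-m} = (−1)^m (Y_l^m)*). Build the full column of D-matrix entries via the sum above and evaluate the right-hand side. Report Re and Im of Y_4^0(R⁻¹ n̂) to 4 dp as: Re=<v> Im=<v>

Re=0.0348 Im=0.0000

Need the full column D^4_{m',0} for m'=−4..4 at α=1.6359, β=2.1758, γ=4.3389.
cos(β/2)=0.464346, sin(β/2)=0.885654
d^4_{-4,0}: single k=4 term ⇒ +0.239317;  D = +0.231248+0.061620i
d^4_{-3,0}: k∈[3..4] ⇒ +0.177446 -0.645520 = -0.468074;  D = -0.090840+0.459175i
d^4_{-2,0}: k∈[2..4] ⇒ +0.074593 -0.723625 +0.987163 = +0.338131;  D = -0.335269-0.043903i
d^4_{-1,0}: k∈[1..4] ⇒ +0.018436 -0.402409 +1.463902 -0.887574 = +0.192355;  D = -0.012514+0.191947i
d^4_{0,0}: k∈[0..4] ⇒ +0.002161 -0.125806 +1.029737 -1.664898 +0.378540 = -0.380266;  D = -0.380266+0.000000i
d^4_{1,0}: k∈[0..3] ⇒ -0.018436 +0.402409 -1.463902 +0.887574 = -0.192355;  D = +0.012514+0.191947i
d^4_{2,0}: k∈[0..2] ⇒ +0.074593 -0.723625 +0.987163 = +0.338131;  D = -0.335269+0.043903i
d^4_{3,0}: k∈[0..1] ⇒ -0.177446 +0.645520 = +0.468074;  D = +0.090840+0.459175i
d^4_{4,0}: single k=0 term ⇒ +0.239317;  D = +0.231248-0.061620i
Y_4^{m'}(θ=1.6135,φ=0.4302) and Σ D·Y over m':
  (+0.2312+0.0616i)·(-0.0659-0.4360i)  (-0.0908+0.4592i)·(-0.0147+0.0512i)  (-0.3353-0.0439i)·(-0.2150+0.2499i)  (-0.0125+0.1919i)·(+0.0548-0.0251i)  (-0.3803+0.0000i)·(+0.3116+0.0000i)  (+0.0125+0.1919i)·(-0.0548-0.0251i)  (-0.3353+0.0439i)·(-0.2150-0.2499i)  (+0.0908+0.4592i)·(+0.0147+0.0512i)  (+0.2312-0.0616i)·(-0.0659+0.4360i)
Y_4^0(R⁻¹ n̂) = +0.034791+0.000000i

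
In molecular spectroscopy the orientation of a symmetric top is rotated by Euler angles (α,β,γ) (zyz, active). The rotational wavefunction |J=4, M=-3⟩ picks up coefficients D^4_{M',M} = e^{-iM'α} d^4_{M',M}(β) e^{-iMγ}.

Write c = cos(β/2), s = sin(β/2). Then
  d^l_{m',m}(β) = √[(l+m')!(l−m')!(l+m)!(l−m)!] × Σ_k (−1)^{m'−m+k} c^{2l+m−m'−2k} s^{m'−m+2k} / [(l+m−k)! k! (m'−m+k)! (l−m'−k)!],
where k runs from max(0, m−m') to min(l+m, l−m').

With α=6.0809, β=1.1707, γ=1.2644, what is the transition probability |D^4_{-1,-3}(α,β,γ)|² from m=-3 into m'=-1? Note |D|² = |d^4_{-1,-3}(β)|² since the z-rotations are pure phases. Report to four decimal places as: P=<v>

P=0.0473

D^4_{-1,-3}(6.0809,1.1707,1.2644) = e^{-i·-1·6.0809}·d^4_{-1,-3}(1.1707)·e^{-i·-3·1.2644}. Compute d first:
Half-angle: c=0.833519, s=0.552491. N=√(6·120·1·5040)=1904.940944
The bounds max(0,m−m')=0 and min(l+m,l−m')=1 give 2 terms
  k=0: (−1)^2·1904.9409/(240)·0.8335^6·0.5525^2 = +0.812481
  k=1: (−1)^3·1904.9409/(144)·0.8335^4·0.5525^4 = -0.594952
d^4_{-1,-3}(1.1707) = +0.812481 -0.594952 = +0.217529
|D^4_{-1,-3}|² = |d^4_{-1,-3}(β)|² = (+0.217529)² = 0.047319 (the z-rotation phases have unit modulus)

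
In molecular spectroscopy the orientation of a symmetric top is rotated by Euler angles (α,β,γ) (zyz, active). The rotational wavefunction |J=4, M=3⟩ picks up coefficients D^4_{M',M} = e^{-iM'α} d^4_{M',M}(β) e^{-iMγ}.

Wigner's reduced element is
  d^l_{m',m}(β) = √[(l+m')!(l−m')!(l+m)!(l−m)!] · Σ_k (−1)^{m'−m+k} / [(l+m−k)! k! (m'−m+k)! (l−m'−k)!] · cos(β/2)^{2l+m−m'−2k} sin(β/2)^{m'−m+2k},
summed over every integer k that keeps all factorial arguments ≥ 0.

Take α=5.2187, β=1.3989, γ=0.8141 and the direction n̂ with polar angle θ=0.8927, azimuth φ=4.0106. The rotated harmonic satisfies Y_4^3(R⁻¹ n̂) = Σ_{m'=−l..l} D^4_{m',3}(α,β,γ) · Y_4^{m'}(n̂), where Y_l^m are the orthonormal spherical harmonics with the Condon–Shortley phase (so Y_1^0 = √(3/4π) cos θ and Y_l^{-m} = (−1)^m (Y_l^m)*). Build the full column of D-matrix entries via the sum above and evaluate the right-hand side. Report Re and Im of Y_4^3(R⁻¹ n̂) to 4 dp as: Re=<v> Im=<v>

Need the full column D^4_{m',3} for m'=−4..4 at α=5.2187, β=1.3989, γ=0.8141.
cos(β/2)=0.765196, sin(β/2)=0.643797
d^4_{-4,3}: single k=7 term ⇒ +0.099211;  D = +0.090707-0.040187i
d^4_{-3,3}: k∈[6..7] ⇒ +0.291835 -0.029511 = +0.262323;  D = +0.209239+0.158217i
d^4_{-2,3}: k∈[5..6] ⇒ +0.556222 -0.131244 = +0.424979;  D = -0.059773+0.420754i
d^4_{-1,3}: k∈[4..5] ⇒ +0.779123 -0.330910 = +0.448214;  D = -0.418656+0.160070i
d^4_{0,3}: k∈[3..4] ⇒ +0.828276 -0.586310 = +0.241966;  D = -0.185176-0.155748i
d^4_{1,3}: k∈[2..3] ⇒ +0.660398 -0.779123 = -0.118726;  D = -0.022770+0.116522i
d^4_{2,3}: k∈[1..2] ⇒ +0.370018 -0.785772 = -0.415754;  D = -0.395512+0.128147i
d^4_{3,3}: k∈[0..1] ⇒ +0.117539 -0.582416 = -0.464877;  D = -0.339779-0.317271i
d^4_{4,3}: single k=0 term ⇒ -0.279708;  D = +0.067803-0.271365i
Y_4^{m'}(θ=0.8927,φ=4.0106) and Σ D·Y over m':
  (+0.0907-0.0402i)·(-0.1538+0.0534i)  (+0.2092+0.1582i)·(+0.3191+0.1889i)  (-0.0598+0.4208i)·(-0.0593-0.3510i)  (-0.4187+0.1601i)·(+0.0366-0.0433i)  (-0.1852-0.1557i)·(-0.3581+0.0000i)  (-0.0228+0.1165i)·(-0.0366-0.0433i)  (-0.3955+0.1281i)·(-0.0593+0.3510i)  (-0.3398-0.3173i)·(-0.3191+0.1889i)  (+0.0678-0.2714i)·(-0.1538-0.0534i)
Y_4^3(R⁻¹ n̂) = +0.362018+0.102315i

Re=0.3620 Im=0.1023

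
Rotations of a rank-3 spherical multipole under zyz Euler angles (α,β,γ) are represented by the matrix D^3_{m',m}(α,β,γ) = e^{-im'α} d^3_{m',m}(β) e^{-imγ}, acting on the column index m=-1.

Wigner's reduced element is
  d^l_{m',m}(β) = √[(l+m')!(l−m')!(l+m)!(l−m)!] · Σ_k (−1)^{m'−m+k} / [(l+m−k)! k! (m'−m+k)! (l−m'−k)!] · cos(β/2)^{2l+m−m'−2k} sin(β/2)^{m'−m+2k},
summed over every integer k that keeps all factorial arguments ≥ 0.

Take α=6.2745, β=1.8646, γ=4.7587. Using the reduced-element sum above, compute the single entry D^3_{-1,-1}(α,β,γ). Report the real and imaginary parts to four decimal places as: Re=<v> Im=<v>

Split into d^3_{-1,-1}(β=1.8646) × two z-phases.
With c≡cos(β/2)=0.595989 and s≡sin(β/2)=0.802993, N=[2·24·2·24]^{1/2}=48.000000
Admissible k: 0..2 (factorial args all ≥0)
  k=0: (−1)^0·48.0000/(48)·0.5960^6·0.8030^0 = +0.044815
  k=1: (−1)^1·48.0000/(6)·0.5960^4·0.8030^2 = -0.650827
  k=2: (−1)^2·48.0000/(8)·0.5960^2·0.8030^4 = +0.886082
d^3_{-1,-1}(1.8646) = +0.044815 -0.650827 +0.886082 = +0.280071
Phases: e^{-i·(-1)·6.2745}=+0.999962-0.008685i, e^{-i·(-1)·4.7587}=+0.046294-0.998928i ⇒ D=+0.010535-0.279873i

Re=0.0105 Im=-0.2799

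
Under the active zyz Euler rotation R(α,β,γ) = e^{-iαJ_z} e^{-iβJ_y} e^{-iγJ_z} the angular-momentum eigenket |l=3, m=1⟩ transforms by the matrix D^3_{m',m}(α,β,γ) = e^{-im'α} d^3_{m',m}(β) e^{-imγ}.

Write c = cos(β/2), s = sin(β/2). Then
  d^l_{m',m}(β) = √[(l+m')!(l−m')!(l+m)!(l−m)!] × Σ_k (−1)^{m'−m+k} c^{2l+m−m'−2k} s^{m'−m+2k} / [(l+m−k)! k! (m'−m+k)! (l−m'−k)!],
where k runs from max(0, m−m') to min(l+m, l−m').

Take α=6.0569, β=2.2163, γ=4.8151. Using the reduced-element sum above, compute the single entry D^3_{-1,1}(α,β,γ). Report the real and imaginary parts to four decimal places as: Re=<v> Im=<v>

Split into d^3_{-1,1}(β=2.2163) × two z-phases.
With c≡cos(β/2)=0.446318 and s≡sin(β/2)=0.894875, N=[2·24·24·2]^{1/2}=48.000000
The bounds max(0,m−m')=2 and min(l+m,l−m')=4 give 3 terms
  k=2: (−1)^0·48.0000/(8)·0.4463^4·0.8949^2 = +0.190657
  k=3: (−1)^1·48.0000/(6)·0.4463^2·0.8949^4 = -1.021944
  k=4: (−1)^2·48.0000/(48)·0.4463^0·0.8949^6 = +0.513538
d^3_{-1,1}(2.2163) = +0.190657 -1.021944 +0.513538 = -0.317749
D = (+0.974507-0.224359i)·(-0.317749)·(+0.102531+0.994730i) = -0.102662-0.300707i

Re=-0.1027 Im=-0.3007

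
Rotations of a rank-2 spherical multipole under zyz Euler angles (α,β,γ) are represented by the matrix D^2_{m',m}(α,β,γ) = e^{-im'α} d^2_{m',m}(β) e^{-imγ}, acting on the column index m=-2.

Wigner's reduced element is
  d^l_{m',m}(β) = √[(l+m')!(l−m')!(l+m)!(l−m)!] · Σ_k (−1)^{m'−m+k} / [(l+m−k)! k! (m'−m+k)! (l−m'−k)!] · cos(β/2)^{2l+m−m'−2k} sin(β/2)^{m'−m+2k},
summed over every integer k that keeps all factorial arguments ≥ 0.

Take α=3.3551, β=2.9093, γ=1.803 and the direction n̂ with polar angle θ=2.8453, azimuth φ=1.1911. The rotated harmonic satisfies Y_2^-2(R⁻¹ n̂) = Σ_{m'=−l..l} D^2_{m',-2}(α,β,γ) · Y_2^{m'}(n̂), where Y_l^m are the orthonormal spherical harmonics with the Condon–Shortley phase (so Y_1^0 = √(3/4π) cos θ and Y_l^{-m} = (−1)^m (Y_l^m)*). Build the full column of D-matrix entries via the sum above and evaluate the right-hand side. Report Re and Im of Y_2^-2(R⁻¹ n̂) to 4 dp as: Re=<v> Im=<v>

Re=0.0024 Im=-0.0781

Need the full column D^2_{m',-2} for m'=−2..2 at α=3.3551, β=2.9093, γ=1.803.
cos(β/2)=0.115885, sin(β/2)=0.993263
d^2_{-2,-2}: single k=0 term ⇒ +0.000180;  D = -0.000113-0.000140i
d^2_{-1,-2}: single k=0 term ⇒ -0.003092;  D = -0.002408-0.001939i
d^2_{0,-2}: single k=0 term ⇒ +0.032453;  D = -0.029016-0.014536i
d^2_{1,-2}: single k=0 term ⇒ -0.227118;  D = -0.220006-0.056388i
d^2_{2,-2}: single k=0 term ⇒ +0.973322;  D = -0.972641-0.036387i
Y_2^{m'}(θ=2.8453,φ=1.1911) and Σ D·Y over m':
  (-0.0001-0.0001i)·(-0.0239-0.0227i)  (-0.0024-0.0019i)·(-0.0800+0.2004i)  (-0.0290-0.0145i)·(+0.5501+0.0000i)  (-0.2200-0.0564i)·(+0.0800+0.2004i)  (-0.9726-0.0364i)·(-0.0239+0.0227i)
Y_2^-2(R⁻¹ n̂) = +0.002379-0.078092i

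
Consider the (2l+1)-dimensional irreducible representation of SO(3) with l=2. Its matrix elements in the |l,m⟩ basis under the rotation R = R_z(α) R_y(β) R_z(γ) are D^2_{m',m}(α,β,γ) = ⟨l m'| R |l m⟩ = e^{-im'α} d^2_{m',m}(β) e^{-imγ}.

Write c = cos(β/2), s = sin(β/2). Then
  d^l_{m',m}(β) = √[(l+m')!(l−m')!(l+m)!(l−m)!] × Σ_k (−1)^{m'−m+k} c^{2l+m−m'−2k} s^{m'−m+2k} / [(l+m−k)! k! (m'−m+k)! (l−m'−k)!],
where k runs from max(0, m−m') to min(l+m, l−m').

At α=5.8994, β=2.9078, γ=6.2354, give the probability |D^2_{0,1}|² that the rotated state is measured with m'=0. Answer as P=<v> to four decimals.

Split into d^2_{0,1}(β=2.9078) × two z-phases.
Half-angle: c=0.116630, s=0.993175. N=√(2·2·6·1)=4.898979
The bounds max(0,m−m')=1 and min(l+m,l−m')=2 give 2 terms
  k=1: (−1)^0·4.8990/(2)·0.1166^3·0.9932^1 = +0.003860
  k=2: (−1)^1·4.8990/(2)·0.1166^1·0.9932^3 = -0.279875
d^2_{0,1}(2.9078) = +0.003860 -0.279875 = -0.276016
|D^2_{0,1}|² = |d^2_{0,1}(β)|² = (-0.276016)² = 0.076185 (the z-rotation phases have unit modulus)

P=0.0762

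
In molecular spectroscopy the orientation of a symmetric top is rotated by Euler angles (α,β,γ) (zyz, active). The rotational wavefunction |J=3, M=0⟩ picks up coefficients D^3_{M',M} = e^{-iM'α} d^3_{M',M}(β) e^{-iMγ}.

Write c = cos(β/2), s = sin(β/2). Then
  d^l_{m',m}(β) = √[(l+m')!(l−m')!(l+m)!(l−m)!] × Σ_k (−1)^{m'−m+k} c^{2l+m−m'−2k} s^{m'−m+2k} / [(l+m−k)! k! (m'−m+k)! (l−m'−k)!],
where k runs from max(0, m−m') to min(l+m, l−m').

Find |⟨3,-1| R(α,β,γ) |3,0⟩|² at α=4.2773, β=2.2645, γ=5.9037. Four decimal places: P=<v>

D^3_{-1,0}(4.2773,2.2645,5.9037) = e^{-i·-1·4.2773}·d^3_{-1,0}(2.2645)·e^{-i·0·5.9037}. Compute d first:
With c≡cos(β/2)=0.424624 and s≡sin(β/2)=0.905370, N=[2·24·6·6]^{1/2}=41.569219
Admissible k: 1..3 (factorial args all ≥0)
  k=1: (−1)^0·41.5692/(12)·0.4246^5·0.9054^1 = +0.043295
  k=2: (−1)^1·41.5692/(4)·0.4246^3·0.9054^3 = -0.590477
  k=3: (−1)^2·41.5692/(12)·0.4246^1·0.9054^5 = +0.894798
d^3_{-1,0}(2.2645) = +0.043295 -0.590477 +0.894798 = +0.347616
|D^3_{-1,0}|² = |d^3_{-1,0}(β)|² = (+0.347616)² = 0.120837 (the z-rotation phases have unit modulus)

P=0.1208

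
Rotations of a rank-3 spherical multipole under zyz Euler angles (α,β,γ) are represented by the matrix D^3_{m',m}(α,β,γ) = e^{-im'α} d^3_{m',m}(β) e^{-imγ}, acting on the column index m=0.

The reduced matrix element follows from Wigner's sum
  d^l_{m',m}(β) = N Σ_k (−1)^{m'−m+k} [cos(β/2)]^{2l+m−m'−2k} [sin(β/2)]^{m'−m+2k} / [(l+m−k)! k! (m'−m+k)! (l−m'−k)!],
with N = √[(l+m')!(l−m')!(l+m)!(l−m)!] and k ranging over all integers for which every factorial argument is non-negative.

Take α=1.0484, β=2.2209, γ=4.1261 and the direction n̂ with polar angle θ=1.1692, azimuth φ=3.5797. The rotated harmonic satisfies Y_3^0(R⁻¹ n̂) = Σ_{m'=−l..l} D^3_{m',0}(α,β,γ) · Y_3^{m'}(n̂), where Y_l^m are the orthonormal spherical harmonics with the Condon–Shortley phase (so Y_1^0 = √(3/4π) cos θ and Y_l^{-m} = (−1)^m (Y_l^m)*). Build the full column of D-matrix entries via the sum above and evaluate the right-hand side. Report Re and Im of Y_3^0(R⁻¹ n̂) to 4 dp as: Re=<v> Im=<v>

Need the full column D^3_{m',0} for m'=−3..3 at α=1.0484, β=2.2209, γ=4.1261.
cos(β/2)=0.444258, sin(β/2)=0.895899
d^3_{-3,0}: single k=3 term ⇒ +0.281967;  D = -0.281965-0.001017i
d^3_{-2,0}: k∈[2..3] ⇒ +0.171246 -0.696414 = -0.525168;  D = +0.263677-0.454176i
d^3_{-1,0}: k∈[1..3] ⇒ +0.053707 -0.655233 +0.888221 = +0.286694;  D = +0.143049+0.248457i
d^3_{0,0}: k∈[0..3] ⇒ +0.007688 -0.281386 +1.144325 -0.517075 = +0.353552;  D = +0.353552+0.000000i
d^3_{1,0}: k∈[0..2] ⇒ -0.053707 +0.655233 -0.888221 = -0.286694;  D = -0.143049+0.248457i
d^3_{2,0}: k∈[0..1] ⇒ +0.171246 -0.696414 = -0.525168;  D = +0.263677+0.454176i
d^3_{3,0}: single k=0 term ⇒ -0.281967;  D = +0.281965-0.001017i
Y_3^{m'}(θ=1.1692,φ=3.5797) and Σ D·Y over m':
  (-0.2820-0.0010i)·(-0.0825+0.3147i)  (+0.2637-0.4542i)·(+0.2166-0.2600i)  (+0.1430+0.2485i)·(+0.0636-0.0298i)  (+0.3536+0.0000i)·(-0.3262+0.0000i)  (-0.1430+0.2485i)·(-0.0636-0.0298i)  (+0.2637+0.4542i)·(+0.2166+0.2600i)  (+0.2820-0.0010i)·(+0.0825+0.3147i)
Y_3^0(R⁻¹ n̂) = -0.157108+0.000000i

Re=-0.1571 Im=0.0000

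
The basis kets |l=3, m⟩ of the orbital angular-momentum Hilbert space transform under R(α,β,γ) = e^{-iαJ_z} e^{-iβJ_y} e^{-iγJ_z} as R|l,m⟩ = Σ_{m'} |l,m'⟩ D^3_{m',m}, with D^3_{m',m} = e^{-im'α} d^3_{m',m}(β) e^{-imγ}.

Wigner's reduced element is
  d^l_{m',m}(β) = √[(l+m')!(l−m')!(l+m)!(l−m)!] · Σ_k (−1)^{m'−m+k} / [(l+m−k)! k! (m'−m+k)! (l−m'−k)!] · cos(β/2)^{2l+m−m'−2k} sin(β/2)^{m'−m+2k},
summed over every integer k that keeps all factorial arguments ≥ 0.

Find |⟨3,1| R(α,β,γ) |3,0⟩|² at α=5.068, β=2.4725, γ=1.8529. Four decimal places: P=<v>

P=0.3110

D^3_{1,0}(5.068,2.4725,1.8529) = e^{-i·1·5.068}·d^3_{1,0}(2.4725)·e^{-i·0·1.8529}. Compute d first:
With c≡cos(β/2)=0.328341 and s≡sin(β/2)=0.944559, N=[24·2·6·6]^{1/2}=41.569219
The bounds max(0,m−m')=0 and min(l+m,l−m')=2 give 3 terms
  k=0: (−1)^1·41.5692/(12)·0.3283^5·0.9446^1 = -0.012487
  k=1: (−1)^2·41.5692/(4)·0.3283^3·0.9446^3 = +0.310009
  k=2: (−1)^3·41.5692/(12)·0.3283^1·0.9446^5 = -0.855188
d^3_{1,0}(2.4725) = -0.012487 +0.310009 -0.855188 = -0.557666
|D^3_{1,0}|² = |d^3_{1,0}(β)|² = (-0.557666)² = 0.310991 (the z-rotation phases have unit modulus)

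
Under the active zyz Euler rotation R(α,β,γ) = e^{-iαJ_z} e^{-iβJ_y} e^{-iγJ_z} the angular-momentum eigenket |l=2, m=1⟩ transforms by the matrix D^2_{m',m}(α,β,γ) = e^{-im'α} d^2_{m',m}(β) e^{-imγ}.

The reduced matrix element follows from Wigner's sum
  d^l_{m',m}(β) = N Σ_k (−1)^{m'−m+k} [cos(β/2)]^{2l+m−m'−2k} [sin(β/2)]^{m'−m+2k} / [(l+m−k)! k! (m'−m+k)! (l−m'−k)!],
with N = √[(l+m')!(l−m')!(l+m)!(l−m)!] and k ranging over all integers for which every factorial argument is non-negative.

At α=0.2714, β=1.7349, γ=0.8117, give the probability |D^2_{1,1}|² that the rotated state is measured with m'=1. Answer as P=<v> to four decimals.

First d^2_{1,1}(β=1.7349), then the phase factors e^{-i(1)α} and e^{-i(1)γ}:
With c≡cos(β/2)=0.646773 and s≡sin(β/2)=0.762682, N=[6·1·6·1]^{1/2}=6.000000
k∈{0,1} keeps every argument non-negative
  k=0: (−1)^0·6.0000/(6)·0.6468^4·0.7627^0 = +0.174988
  k=1: (−1)^1·6.0000/(2)·0.6468^2·0.7627^2 = -0.729983
d^2_{1,1}(1.7349) = +0.174988 -0.729983 = -0.554995
|D^2_{1,1}|² = |d^2_{1,1}(β)|² = (-0.554995)² = 0.308019 (the z-rotation phases have unit modulus)

P=0.3080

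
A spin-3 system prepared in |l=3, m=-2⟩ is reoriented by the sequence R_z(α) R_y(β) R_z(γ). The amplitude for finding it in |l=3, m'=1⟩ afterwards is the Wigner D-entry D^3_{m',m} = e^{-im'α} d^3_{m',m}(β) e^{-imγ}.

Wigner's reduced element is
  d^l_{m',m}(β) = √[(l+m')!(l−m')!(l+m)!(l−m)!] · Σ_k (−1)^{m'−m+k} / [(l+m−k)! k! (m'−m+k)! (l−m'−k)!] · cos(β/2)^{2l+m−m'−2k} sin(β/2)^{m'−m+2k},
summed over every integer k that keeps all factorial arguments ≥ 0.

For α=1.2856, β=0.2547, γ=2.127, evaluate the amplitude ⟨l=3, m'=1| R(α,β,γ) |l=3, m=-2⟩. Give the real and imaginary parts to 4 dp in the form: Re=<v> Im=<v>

Re=0.0124 Im=-0.0022

First d^3_{1,-2}(β=0.2547), then the phase factors e^{-i(1)α} and e^{-i(-2)γ}:
c=cos(0.2547/2)=0.991902, s=sin(0.2547/2)=0.127006; N=√[24·2·1·120]=75.894664
k: max(0,(-2)−(1))=0 … min(3+(-2),3−(1))=1
  k=0: (−1)^3·75.8947/(12)·0.9919^3·0.1270^3 = -0.012645
  k=1: (−1)^4·75.8947/(24)·0.9919^1·0.1270^5 = +0.000104
d^3_{1,-2}(0.2547) = -0.012645 +0.000104 = -0.012541
D = (+0.281346-0.959606i)·(-0.012541)·(-0.442504-0.896767i) = +0.012353-0.002161i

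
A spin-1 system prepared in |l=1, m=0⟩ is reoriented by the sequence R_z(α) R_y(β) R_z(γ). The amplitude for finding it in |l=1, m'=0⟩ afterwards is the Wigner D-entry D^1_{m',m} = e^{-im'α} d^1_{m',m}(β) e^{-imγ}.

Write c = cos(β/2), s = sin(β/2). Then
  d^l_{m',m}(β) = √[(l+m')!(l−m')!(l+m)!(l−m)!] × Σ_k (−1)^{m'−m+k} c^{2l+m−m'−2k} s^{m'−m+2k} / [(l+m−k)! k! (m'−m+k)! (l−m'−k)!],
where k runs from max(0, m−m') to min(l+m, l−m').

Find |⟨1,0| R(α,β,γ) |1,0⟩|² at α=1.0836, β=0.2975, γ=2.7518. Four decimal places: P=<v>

D^1_{0,0}(1.0836,0.2975,2.7518) = e^{-i·0·1.0836}·d^1_{0,0}(0.2975)·e^{-i·0·2.7518}. Compute d first:
Half-angle: c=0.988957, s=0.148202. N=√(1·1·1·1)=1.000000
k: max(0,(0)−(0))=0 … min(1+(0),1−(0))=1
  k=0: (−1)^0·1.0000/(1)·0.9890^2·0.1482^0 = +0.978036
  k=1: (−1)^1·1.0000/(1)·0.9890^0·0.1482^2 = -0.021964
d^1_{0,0}(0.2975) = +0.978036 -0.021964 = +0.956072
|D^1_{0,0}|² = |d^1_{0,0}(β)|² = (+0.956072)² = 0.914074 (the z-rotation phases have unit modulus)

P=0.9141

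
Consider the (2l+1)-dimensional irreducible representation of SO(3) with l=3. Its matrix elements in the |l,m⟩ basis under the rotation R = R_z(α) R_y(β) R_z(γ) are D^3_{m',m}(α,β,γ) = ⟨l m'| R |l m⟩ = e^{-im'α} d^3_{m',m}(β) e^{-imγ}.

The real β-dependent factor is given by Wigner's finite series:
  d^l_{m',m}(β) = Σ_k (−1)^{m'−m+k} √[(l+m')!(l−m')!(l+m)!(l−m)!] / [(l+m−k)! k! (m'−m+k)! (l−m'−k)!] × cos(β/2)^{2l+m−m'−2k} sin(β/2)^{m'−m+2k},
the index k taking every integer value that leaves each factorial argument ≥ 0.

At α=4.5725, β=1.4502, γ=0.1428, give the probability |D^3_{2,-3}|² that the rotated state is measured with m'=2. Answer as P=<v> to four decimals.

P=0.0553

D^3_{2,-3}(4.5725,1.4502,0.1428) = e^{-i·2·4.5725}·d^3_{2,-3}(1.4502)·e^{-i·-3·0.1428}. Compute d first:
c=cos(1.4502/2)=0.748433, s=sin(1.4502/2)=0.663210; N=√[120·1·1·720]=293.938769
k: max(0,(-3)−(2))=0 … min(3+(-3),3−(2))=0
  k=0: (−1)^5·293.9388/(120)·0.7484^1·0.6632^5 = -0.235226
d^3_{2,-3}(1.4502) = -0.235226
|D^3_{2,-3}|² = |d^3_{2,-3}(β)|² = (-0.235226)² = 0.055331 (the z-rotation phases have unit modulus)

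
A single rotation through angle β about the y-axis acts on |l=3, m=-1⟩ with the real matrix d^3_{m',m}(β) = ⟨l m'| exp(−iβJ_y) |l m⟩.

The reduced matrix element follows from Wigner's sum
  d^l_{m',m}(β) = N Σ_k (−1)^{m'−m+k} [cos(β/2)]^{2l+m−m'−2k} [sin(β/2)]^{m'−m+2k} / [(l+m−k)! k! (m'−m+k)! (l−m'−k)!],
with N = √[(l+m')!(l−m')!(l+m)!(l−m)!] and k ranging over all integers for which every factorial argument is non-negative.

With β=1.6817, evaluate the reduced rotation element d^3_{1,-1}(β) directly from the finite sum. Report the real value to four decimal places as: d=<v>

d=-0.2670

d^3_{1,-1}(β=1.6817) via Wigner's sum:
Half-angle: c=0.666830, s=0.745210. N=√(24·2·2·24)=48.000000
k: max(0,(-1)−(1))=0 … min(3+(-1),3−(1))=2
  k=0: (−1)^2·48.0000/(8)·0.6668^4·0.7452^2 = +0.658822
  k=1: (−1)^3·48.0000/(6)·0.6668^2·0.7452^4 = -1.097071
  k=2: (−1)^4·48.0000/(48)·0.6668^0·0.7452^6 = +0.171267
d^3_{1,-1}(1.6817) = +0.658822 -1.097071 +0.171267 = -0.266982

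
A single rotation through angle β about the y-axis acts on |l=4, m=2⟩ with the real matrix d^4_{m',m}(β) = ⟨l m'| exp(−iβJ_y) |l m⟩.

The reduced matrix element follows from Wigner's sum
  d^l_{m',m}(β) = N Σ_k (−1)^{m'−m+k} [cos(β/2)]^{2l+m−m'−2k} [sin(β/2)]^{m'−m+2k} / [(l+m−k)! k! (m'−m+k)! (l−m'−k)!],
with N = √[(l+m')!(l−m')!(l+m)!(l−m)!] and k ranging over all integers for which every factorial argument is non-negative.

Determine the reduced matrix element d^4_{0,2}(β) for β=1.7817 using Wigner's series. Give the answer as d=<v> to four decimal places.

d^4_{0,2}(β=1.7817) via Wigner's sum:
c=cos(1.7817/2)=0.628751, s=sin(1.7817/2)=0.777606; N=√[24·24·720·2]=910.735966
Admissible k: 2..4 (factorial args all ≥0)
  k=2: (−1)^0·910.7360/(96)·0.6288^6·0.7776^2 = +0.354417
  k=3: (−1)^1·910.7360/(36)·0.6288^4·0.7776^4 = -1.445590
  k=4: (−1)^2·910.7360/(96)·0.6288^2·0.7776^6 = +0.829160
d^4_{0,2}(1.7817) = +0.354417 -1.445590 +0.829160 = -0.262013

d=-0.2620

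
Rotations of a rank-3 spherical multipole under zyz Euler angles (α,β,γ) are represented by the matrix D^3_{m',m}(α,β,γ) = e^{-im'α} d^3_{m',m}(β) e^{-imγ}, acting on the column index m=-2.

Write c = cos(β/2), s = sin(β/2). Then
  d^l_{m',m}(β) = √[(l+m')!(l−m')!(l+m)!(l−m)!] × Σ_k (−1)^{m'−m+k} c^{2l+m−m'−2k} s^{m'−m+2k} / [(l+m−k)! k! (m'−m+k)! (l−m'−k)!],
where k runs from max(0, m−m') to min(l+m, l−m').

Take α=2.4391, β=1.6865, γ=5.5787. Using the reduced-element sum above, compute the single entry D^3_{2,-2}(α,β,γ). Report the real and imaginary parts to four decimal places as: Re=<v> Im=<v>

Re=0.5144 Im=-0.0020

Split into d^3_{2,-2}(β=1.6865) × two z-phases.
With c≡cos(β/2)=0.665039 and s≡sin(β/2)=0.746808, N=[120·1·1·120]^{1/2}=120.000000
Admissible k: 0..1 (factorial args all ≥0)
  k=0: (−1)^4·120.0000/(24)·0.6650^2·0.7468^4 = +0.687862
  k=1: (−1)^5·120.0000/(120)·0.6650^0·0.7468^6 = -0.173482
d^3_{2,-2}(1.6865) = +0.687862 -0.173482 = +0.514380
D = (+0.165052+0.986285i)·(+0.514380)·(+0.161120-0.986935i) = +0.514376-0.002050i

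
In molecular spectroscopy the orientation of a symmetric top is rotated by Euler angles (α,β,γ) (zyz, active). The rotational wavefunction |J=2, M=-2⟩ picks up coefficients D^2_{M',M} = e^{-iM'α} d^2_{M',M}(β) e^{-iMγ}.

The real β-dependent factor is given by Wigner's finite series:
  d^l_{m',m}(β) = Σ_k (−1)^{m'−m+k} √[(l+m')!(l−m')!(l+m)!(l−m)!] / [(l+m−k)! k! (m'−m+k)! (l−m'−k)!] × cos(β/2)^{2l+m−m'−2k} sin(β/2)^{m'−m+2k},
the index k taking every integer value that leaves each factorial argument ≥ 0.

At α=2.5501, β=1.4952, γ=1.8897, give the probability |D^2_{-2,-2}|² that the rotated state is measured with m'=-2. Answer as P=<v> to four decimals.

D^2_{-2,-2}(2.5501,1.4952,1.8897) = e^{-i·-2·2.5501}·d^2_{-2,-2}(1.4952)·e^{-i·-2·1.8897}. Compute d first:
Half-angle: c=0.733323, s=0.679881. N=√(1·24·1·24)=24.000000
Admissible k: 0..0 (factorial args all ≥0)
  k=0: (−1)^0·24.0000/(24)·0.7333^4·0.6799^0 = +0.289188
d^2_{-2,-2}(1.4952) = +0.289188
|D^2_{-2,-2}|² = |d^2_{-2,-2}(β)|² = (+0.289188)² = 0.083630 (the z-rotation phases have unit modulus)

P=0.0836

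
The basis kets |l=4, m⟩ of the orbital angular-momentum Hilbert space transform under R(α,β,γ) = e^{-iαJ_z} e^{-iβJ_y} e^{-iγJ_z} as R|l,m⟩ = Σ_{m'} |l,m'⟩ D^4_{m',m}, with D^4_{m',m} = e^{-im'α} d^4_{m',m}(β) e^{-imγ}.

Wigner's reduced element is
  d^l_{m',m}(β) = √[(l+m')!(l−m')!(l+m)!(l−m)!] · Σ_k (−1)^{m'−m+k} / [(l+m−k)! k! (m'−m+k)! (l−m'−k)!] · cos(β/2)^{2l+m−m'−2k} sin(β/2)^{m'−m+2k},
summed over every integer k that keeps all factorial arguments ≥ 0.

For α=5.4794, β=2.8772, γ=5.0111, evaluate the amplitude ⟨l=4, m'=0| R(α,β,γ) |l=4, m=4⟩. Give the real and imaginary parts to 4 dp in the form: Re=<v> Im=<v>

First d^4_{0,4}(β=2.8772), then the phase factors e^{-i(0)α} and e^{-i(4)γ}:
Half-angle: c=0.131812, s=0.991275. N=√(24·24·40320·1)=4819.161753
The bounds max(0,m−m')=4 and min(l+m,l−m')=4 give 1 term
  k=4: (−1)^0·4819.1618/(576)·0.1318^4·0.9913^4 = +0.002439
d^4_{0,4}(2.8772) = +0.002439
Phases: e^{-i·(0)·5.4794}=+1.000000+0.000000i, e^{-i·(4)·5.0111}=+0.367158-0.930158i ⇒ D=+0.000895-0.002268i

Re=0.0009 Im=-0.0023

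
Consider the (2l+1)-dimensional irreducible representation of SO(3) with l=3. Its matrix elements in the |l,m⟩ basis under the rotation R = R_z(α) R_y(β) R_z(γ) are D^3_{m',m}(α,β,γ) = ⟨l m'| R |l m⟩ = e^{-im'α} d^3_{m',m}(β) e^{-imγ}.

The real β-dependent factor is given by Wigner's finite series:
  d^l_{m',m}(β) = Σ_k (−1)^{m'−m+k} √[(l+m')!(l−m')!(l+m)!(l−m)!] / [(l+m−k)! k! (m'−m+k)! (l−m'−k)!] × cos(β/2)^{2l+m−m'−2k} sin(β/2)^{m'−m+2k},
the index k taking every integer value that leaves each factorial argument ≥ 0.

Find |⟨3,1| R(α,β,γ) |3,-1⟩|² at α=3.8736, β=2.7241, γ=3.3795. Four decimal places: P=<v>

P=0.3278

First d^3_{1,-1}(β=2.7241), then the phase factors e^{-i(1)α} and e^{-i(-1)γ}:
With c≡cos(β/2)=0.207234 and s≡sin(β/2)=0.978291, N=[24·2·2·24]^{1/2}=48.000000
Admissible k: 0..2 (factorial args all ≥0)
  k=0: (−1)^2·48.0000/(8)·0.2072^4·0.9783^2 = +0.010591
  k=1: (−1)^3·48.0000/(6)·0.2072^2·0.9783^4 = -0.314690
  k=2: (−1)^4·48.0000/(48)·0.2072^0·0.9783^6 = +0.876617
d^3_{1,-1}(2.7241) = +0.010591 -0.314690 +0.876617 = +0.572517
|D^3_{1,-1}|² = |d^3_{1,-1}(β)|² = (+0.572517)² = 0.327776 (the z-rotation phases have unit modulus)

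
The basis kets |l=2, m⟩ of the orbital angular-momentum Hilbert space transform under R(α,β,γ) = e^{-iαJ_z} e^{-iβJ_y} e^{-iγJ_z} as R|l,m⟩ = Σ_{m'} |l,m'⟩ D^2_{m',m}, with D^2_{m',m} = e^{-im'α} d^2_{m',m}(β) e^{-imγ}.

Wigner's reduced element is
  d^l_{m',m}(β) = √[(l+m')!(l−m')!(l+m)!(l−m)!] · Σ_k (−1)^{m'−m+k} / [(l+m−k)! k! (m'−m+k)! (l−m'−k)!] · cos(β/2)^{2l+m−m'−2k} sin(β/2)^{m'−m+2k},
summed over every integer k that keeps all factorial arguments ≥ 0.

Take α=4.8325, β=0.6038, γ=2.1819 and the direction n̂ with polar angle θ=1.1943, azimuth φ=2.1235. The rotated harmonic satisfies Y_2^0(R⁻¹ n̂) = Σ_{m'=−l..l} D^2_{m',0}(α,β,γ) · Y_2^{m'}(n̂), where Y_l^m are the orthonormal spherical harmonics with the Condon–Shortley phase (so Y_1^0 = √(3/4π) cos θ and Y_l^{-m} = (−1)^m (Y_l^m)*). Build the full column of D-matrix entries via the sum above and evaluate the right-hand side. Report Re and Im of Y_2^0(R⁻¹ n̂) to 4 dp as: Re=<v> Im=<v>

Need the full column D^2_{m',0} for m'=−2..2 at α=4.8325, β=0.6038, γ=2.1819.
cos(β/2)=0.954773, sin(β/2)=0.297335
d^2_{-2,0}: single k=2 term ⇒ +0.197409;  D = -0.191741-0.046967i
d^2_{-1,0}: k∈[1..2] ⇒ +0.633902 -0.061477 = +0.572425;  D = +0.068589-0.568301i
d^2_{0,0}: k∈[0..2] ⇒ +0.831000 -0.322368 +0.007816 = +0.516448;  D = +0.516448+0.000000i
d^2_{1,0}: k∈[0..1] ⇒ -0.633902 +0.061477 = -0.572425;  D = -0.068589-0.568301i
d^2_{2,0}: single k=0 term ⇒ +0.197409;  D = -0.191741+0.046967i
Y_2^{m'}(θ=1.1943,φ=2.1235) and Σ D·Y over m':
  (-0.1917-0.0470i)·(-0.1499+0.2985i)  (+0.0686-0.5683i)·(-0.1387-0.2248i)  (+0.5164+0.0000i)·(-0.1875+0.0000i)  (-0.0686-0.5683i)·(+0.1387-0.2248i)  (-0.1917+0.0470i)·(-0.1499-0.2985i)
Y_2^0(R⁻¹ n̂) = -0.285845+0.000000i

Re=-0.2858 Im=0.0000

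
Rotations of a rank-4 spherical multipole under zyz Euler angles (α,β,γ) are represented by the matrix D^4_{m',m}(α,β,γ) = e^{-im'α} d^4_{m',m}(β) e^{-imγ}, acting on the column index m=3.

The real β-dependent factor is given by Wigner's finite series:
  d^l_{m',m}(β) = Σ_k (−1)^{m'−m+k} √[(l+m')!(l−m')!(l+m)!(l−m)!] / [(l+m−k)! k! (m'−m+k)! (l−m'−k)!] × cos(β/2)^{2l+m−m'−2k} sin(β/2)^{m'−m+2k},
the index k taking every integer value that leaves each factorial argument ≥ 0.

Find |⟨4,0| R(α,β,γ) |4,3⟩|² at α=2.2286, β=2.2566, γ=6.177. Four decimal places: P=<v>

P=0.1885

First d^4_{0,3}(β=2.2566), then the phase factors e^{-i(0)α} and e^{-i(3)γ}:
Half-angle: c=0.428197, s=0.903686. N=√(24·24·5040·1)=1703.830978
Admissible k: 3..4 (factorial args all ≥0)
  k=3: (−1)^0·1703.8310/(144)·0.4282^5·0.9037^3 = +0.125699
  k=4: (−1)^1·1703.8310/(144)·0.4282^3·0.9037^5 = -0.559862
d^4_{0,3}(2.2566) = +0.125699 -0.559862 = -0.434162
|D^4_{0,3}|² = |d^4_{0,3}(β)|² = (-0.434162)² = 0.188497 (the z-rotation phases have unit modulus)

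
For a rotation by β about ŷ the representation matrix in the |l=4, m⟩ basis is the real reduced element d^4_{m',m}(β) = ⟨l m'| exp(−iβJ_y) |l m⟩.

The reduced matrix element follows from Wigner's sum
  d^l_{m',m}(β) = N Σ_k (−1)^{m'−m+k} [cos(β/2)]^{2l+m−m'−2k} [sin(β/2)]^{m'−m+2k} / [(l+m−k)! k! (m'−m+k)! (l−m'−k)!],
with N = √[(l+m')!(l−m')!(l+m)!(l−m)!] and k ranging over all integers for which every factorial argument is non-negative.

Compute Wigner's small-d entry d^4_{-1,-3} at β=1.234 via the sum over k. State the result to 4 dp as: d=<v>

d^4_{-1,-3}(β=1.234) via Wigner's sum:
Half-angle: c=0.815618, s=0.578591. N=√(6·120·1·5040)=1904.940944
k∈{0,1} keeps every argument non-negative
  k=0: (−1)^2·1904.9409/(240)·0.8156^6·0.5786^2 = +0.782229
  k=1: (−1)^3·1904.9409/(144)·0.8156^4·0.5786^4 = -0.656073
d^4_{-1,-3}(1.234) = +0.782229 -0.656073 = +0.126156

d=0.1262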